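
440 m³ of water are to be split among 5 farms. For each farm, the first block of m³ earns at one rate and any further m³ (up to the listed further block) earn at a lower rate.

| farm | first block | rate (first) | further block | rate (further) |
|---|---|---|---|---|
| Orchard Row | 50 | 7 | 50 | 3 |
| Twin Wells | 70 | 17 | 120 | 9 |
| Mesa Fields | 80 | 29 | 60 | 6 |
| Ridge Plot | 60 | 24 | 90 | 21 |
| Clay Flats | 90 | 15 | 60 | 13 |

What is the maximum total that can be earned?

8840

Rank every tier by rate: Mesa Fields/first 29 > Ridge Plot/first 24 > Ridge Plot/second 21 > Twin Wells/first 17 > Clay Flats/first 15 > Clay Flats/second 13 > Twin Wells/second 9 > Orchard Row/first 7 > Mesa Fields/second 6 > Orchard Row/second 3.
Mesa Fields/first (29): +80 → 360 left.
Ridge Plot/first (24): +60 → 300 left.
Ridge Plot/second (21): +90 → 210 left.
Twin Wells first at 17: fill all 70 → 140 left.
Clay Flats first at 15: fill all 90 → 50 left.
Clay Flats/second: +50 of 60 at 13; pool empty.
Total = 29×80 + 24×60 + 21×90 + 17×70 + 15×90 + 13×50 = 8840.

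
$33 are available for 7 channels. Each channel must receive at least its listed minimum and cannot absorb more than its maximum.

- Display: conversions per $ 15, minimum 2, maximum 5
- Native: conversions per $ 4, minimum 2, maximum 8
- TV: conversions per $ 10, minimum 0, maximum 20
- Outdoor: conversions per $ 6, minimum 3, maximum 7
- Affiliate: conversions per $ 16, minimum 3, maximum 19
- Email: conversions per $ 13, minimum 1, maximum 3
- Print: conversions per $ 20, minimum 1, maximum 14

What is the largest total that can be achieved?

Meeting every minimum uses 2+2+0+3+3+1+1 = 12 $, leaving 21.
Rank by conversions per $: Print 20 > Affiliate 16 > Display 15 > Email 13 > TV 10 > Outdoor 6 > Native 4.
Print takes 13 more to reach its cap of 14 — 8 left.
Only 8 left; Affiliate takes them to reach 11.
Total = 15×2 + 4×2 + 6×3 + 16×11 + 13×1 + 20×14 = 525.

525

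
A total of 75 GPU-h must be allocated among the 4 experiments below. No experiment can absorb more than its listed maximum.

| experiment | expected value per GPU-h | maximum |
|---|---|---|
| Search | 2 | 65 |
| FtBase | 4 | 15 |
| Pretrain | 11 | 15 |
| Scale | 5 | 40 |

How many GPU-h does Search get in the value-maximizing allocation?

Order the experiments by expected value per GPU-h: Pretrain 11 > Scale 5 > FtBase 4 > Search 2.
Pretrain takes 15 to reach its cap of 15 → 60 left.
Give Scale 40 to hit its cap of 40 → 20 left.
FtBase takes 15 to reach its cap of 15 → 5 left.
Search has room for 65 but only 5 remain, so it gets 5.

5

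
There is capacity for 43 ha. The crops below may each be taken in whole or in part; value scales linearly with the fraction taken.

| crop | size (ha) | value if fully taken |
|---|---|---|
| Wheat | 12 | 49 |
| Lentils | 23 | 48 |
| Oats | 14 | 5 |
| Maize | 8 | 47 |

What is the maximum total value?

144

Best value per unit of size first: Maize 47/8≈5.88, Wheat 49/12≈4.08, Lentils 48/23≈2.09, Oats 5/14≈0.357.
All 8 ha of Maize fit (value 47) → 35 remain.
All 12 ha of Wheat fit (value 49) → 23 remain.
Take all of Lentils (23 ha, value 48) → 0 ha left.
Total value = 144.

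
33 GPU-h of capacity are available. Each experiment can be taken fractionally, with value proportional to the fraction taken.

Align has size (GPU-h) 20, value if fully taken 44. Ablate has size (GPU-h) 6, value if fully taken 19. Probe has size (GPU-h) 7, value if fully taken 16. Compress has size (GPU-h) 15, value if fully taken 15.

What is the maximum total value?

Rank by value-to-size ratio: Ablate 19/6≈3.17, Probe 16/7≈2.29, Align 44/20≈2.2, Compress 15/15≈1.
All 6 GPU-h of Ablate fit (value 19) ; 27 remain.
All 7 GPU-h of Probe fit (value 16) ; 20 remain.
All 20 GPU-h of Align fit (value 44) ; 0 remain.
Total value = 79.

79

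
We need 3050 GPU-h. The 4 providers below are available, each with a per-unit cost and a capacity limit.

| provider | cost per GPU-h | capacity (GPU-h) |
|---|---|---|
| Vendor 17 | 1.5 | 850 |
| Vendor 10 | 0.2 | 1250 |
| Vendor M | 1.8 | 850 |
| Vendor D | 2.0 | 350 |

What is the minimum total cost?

Use providers in increasing cost order.
Vendor 10 (0.2): use full 1250 ; 1800 GPU-h to go.
Take 850 from Vendor 17 at 1.5 ; need 950 more.
Take 850 from Vendor M at 1.8 ; need 100 more.
Vendor D (2.0): take the remaining 100 ; done.
Cost = 1250×0.2 + 850×1.5 + 850×1.8 + 100×2.0 = 3255.

3255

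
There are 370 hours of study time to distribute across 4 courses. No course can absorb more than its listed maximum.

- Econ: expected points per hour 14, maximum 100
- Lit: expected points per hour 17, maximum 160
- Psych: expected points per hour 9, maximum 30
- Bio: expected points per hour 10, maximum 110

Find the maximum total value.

5220

Highest expected points per hour first: Lit 17 > Econ 14 > Bio 10 > Psych 9.
Lit takes 160 to reach its cap of 160 — 210 left.
Econ takes 100 to reach its cap of 100 — 110 left.
Give Bio 110 to hit its cap of 110 — 0 left.
Total = 14×100 + 17×160 + 10×110 = 5220.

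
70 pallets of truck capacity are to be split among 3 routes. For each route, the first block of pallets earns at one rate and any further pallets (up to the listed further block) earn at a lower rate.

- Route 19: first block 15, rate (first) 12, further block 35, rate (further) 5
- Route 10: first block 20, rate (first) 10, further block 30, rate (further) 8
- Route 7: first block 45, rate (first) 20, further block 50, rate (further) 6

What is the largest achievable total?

Rank every tier by rate: Route 7/tier1 20 > Route 19/tier1 12 > Route 10/tier1 10 > Route 10/tier2 8 > Route 7/tier2 6 > Route 19/tier2 5.
Route 7/tier1 (20): +45 → 25 left.
Fill Route 19 tier1 block (15 at 12) → 10 left.
Route 10/tier1: +10 of 20 at 10; pool empty.
Total = 20×45 + 12×15 + 10×10 = 1180.

1180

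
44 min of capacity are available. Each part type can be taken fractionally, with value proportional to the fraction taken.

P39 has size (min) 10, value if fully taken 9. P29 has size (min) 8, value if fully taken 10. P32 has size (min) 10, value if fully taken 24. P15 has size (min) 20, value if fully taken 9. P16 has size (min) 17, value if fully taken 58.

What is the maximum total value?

100.1

Sort by value density: P16 58/17≈3.41, P32 24/10≈2.4, P29 10/8≈1.25, P39 9/10≈0.9, P15 9/20≈0.45.
P16: take in full, 17 min for value 58 ; 27 left.
Take all of P32 (10 min, value 24) ; 17 min left.
P29: take in full, 8 min for value 10 ; 9 left.
Fill the last 9 min with part of P39: 9/10 of it earns 8.1.
Total value = 100.1.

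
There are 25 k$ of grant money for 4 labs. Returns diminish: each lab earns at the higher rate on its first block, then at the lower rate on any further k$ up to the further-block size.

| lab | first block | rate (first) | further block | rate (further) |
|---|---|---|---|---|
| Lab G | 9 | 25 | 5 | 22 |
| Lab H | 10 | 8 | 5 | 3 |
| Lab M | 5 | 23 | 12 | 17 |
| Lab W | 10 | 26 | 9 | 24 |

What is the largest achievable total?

629

Order all 8 blocks by rate: Lab W/T1 26 > Lab G/T1 25 > Lab W/T2 24 > Lab M/T1 23 > Lab G/T2 22 > Lab M/T2 17 > Lab H/T1 8 > Lab H/T2 3.
Lab W T1 at 26: fill all 10 ; 15 left.
Lab G T1 at 25: fill all 9 ; 6 left.
Lab W T2 at 24: only 6 left, fill 6.
Total = 26×10 + 25×9 + 24×6 = 629.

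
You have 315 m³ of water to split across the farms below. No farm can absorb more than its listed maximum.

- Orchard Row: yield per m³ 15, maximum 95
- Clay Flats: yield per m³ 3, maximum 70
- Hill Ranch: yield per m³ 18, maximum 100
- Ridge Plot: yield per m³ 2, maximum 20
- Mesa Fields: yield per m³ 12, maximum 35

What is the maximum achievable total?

3885

Highest yield per m³ first: Hill Ranch 18 > Orchard Row 15 > Mesa Fields 12 > Clay Flats 3 > Ridge Plot 2.
Hill Ranch: +100 to 100 (cap) ; 215 left.
Give Orchard Row 95 to hit its cap of 95 ; 120 left.
Give Mesa Fields 35 to hit its cap of 35 ; 85 left.
Clay Flats: +70 to 70 (cap) ; 15 left.
Only 15 left; Ridge Plot takes them to reach 15.
Total = 15×95 + 3×70 + 18×100 + 2×15 + 12×35 = 3885.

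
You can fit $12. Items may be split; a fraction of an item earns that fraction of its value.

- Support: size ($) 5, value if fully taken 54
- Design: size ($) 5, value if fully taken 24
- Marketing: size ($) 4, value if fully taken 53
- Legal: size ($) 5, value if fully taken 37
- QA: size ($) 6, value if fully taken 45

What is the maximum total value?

129.5

Best value per unit of size first: Marketing 53/4≈13.2, Support 54/5≈10.8, QA 45/6≈7.5, Legal 37/5≈7.4, Design 24/5≈4.8.
Marketing: take in full, 4 $ for value 53 ; 8 left.
Take all of Support (5 $, value 54) ; 3 $ left.
Only 3 $ remain; take 3/6 of QA for value 45×3/6 = 22.5.
Total value = 129.5.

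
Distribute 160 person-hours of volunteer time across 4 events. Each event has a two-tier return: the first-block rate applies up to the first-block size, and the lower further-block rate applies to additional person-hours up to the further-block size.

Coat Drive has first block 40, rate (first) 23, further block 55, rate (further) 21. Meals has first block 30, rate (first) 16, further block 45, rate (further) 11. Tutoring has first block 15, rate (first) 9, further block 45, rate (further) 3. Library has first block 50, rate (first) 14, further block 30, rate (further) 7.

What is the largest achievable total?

3045

Rank every tier by rate: Coat Drive/tier1 23 > Coat Drive/tier2 21 > Meals/tier1 16 > Library/tier1 14 > Meals/tier2 11 > Tutoring/tier1 9 > Library/tier2 7 > Tutoring/tier2 3.
Coat Drive/tier1 (23): +40 — 120 left.
Coat Drive tier2 at 21: fill all 55 — 65 left.
Meals tier1 at 16: fill all 30 — 35 left.
Library tier1 at 14: only 35 left, fill 35.
Total = 23×40 + 21×55 + 16×30 + 14×35 = 3045.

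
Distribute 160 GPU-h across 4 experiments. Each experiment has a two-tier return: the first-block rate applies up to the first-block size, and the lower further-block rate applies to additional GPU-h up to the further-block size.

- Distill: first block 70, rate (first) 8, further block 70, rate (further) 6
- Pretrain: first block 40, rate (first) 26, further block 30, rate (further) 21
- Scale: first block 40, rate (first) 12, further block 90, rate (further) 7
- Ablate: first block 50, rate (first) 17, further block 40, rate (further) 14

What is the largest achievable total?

3080

Order all 8 blocks by rate: Pretrain/tier1 26 > Pretrain/tier2 21 > Ablate/tier1 17 > Ablate/tier2 14 > Scale/tier1 12 > Distill/tier1 8 > Scale/tier2 7 > Distill/tier2 6.
Fill Pretrain tier1 block (40 at 26) → 120 left.
Pretrain/tier2 (21): +30 → 90 left.
Ablate/tier1 (17): +50 → 40 left.
Fill Ablate tier2 block (40 at 14) → 0 left.
Total = 26×40 + 21×30 + 17×50 + 14×40 = 3080.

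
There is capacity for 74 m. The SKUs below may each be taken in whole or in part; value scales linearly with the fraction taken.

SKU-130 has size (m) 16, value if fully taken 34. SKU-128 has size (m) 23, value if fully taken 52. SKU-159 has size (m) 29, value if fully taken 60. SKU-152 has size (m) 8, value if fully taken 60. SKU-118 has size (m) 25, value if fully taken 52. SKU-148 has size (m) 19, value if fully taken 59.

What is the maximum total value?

221.64

Sort by value density: SKU-152 60/8≈7.5, SKU-148 59/19≈3.11, SKU-128 52/23≈2.26, SKU-130 34/16≈2.12, SKU-118 52/25≈2.08, SKU-159 60/29≈2.07.
Take all of SKU-152 (8 m, value 60) → 66 m left.
SKU-148: take in full, 19 m for value 59 → 47 left.
All 23 m of SKU-128 fit (value 52) → 24 remain.
SKU-130: take in full, 16 m for value 34 → 8 left.
8 m left: a 8/25 share of SKU-118 gives 52×8/25 = 16.64.
Total value = 221.64.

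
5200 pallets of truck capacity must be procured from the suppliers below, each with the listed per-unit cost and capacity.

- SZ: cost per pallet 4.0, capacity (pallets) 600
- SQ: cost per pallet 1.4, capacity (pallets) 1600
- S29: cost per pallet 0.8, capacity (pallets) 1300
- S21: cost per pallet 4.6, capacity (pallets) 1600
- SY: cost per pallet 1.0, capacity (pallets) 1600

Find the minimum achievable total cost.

7740

Use suppliers in increasing cost order.
Take 1300 from S29 at 0.8 → need 3900 more.
Take 1600 from SY at 1.0 → need 2300 more.
SQ at 1.4: take all 1600 pallets → 700 still needed.
SZ (4.0): use full 600 → 100 pallets to go.
Take 100 from S21 at 4.6 to finish.
Cost = 1300×0.8 + 1600×1.0 + 1600×1.4 + 600×4.0 + 100×4.6 = 7740.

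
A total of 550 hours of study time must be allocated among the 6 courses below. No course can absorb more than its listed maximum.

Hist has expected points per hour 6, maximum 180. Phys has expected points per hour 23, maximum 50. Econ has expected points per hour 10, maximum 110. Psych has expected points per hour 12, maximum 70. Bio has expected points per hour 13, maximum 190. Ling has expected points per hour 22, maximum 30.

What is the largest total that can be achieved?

Rank by expected points per hour: Phys 23 > Ling 22 > Bio 13 > Psych 12 > Econ 10 > Hist 6.
Phys: +50 to 50 (cap) ; 500 left.
Ling: +30 to 30 (cap) ; 470 left.
Bio: +190 to 190 (cap) ; 280 left.
Give Psych 70 to hit its cap of 70 ; 210 left.
Econ: +110 to 110 (cap) ; 100 left.
Only 100 left; Hist takes them to reach 100.
Total = 6×100 + 23×50 + 10×110 + 12×70 + 13×190 + 22×30 = 6820.

6820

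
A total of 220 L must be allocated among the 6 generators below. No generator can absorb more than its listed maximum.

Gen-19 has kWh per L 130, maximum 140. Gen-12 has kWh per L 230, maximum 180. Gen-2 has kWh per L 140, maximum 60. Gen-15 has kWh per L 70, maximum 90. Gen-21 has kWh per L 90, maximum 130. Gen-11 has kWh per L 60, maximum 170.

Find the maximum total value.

47000

Highest kWh per L first: Gen-12 230 > Gen-2 140 > Gen-19 130 > Gen-21 90 > Gen-15 70 > Gen-11 60.
Give Gen-12 180 to hit its cap of 180 — 40 left.
Only 40 left; Gen-2 takes them to reach 40.
Total = 230×180 + 140×40 = 47000.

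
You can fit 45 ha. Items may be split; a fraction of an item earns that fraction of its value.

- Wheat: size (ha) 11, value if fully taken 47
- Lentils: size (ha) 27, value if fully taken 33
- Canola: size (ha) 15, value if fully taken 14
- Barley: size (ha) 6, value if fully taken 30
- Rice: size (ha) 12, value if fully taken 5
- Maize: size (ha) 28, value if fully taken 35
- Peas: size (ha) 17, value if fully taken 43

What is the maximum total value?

Rank by value-to-size ratio: Barley 30/6≈5, Wheat 47/11≈4.27, Peas 43/17≈2.53, Maize 35/28≈1.25, Lentils 33/27≈1.22, Canola 14/15≈0.933, Rice 5/12≈0.417.
All 6 ha of Barley fit (value 30) — 39 remain.
All 11 ha of Wheat fit (value 47) — 28 remain.
Take all of Peas (17 ha, value 43) — 11 ha left.
Only 11 ha remain; take 11/28 of Maize for value 35×11/28 = 13.75.
Total value = 133.75.

133.75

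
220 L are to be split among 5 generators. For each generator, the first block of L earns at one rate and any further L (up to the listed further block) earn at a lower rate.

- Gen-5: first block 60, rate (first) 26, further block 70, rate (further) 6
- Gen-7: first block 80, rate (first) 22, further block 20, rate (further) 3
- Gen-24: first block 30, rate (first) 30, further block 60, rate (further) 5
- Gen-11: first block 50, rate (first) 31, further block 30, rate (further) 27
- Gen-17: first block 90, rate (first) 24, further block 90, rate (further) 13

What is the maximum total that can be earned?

6020

Treat each block as its own option and order by rate: Gen-11/tier1 31 > Gen-24/tier1 30 > Gen-11/tier2 27 > Gen-5/tier1 26 > Gen-17/tier1 24 > Gen-7/tier1 22 > Gen-17/tier2 13 > Gen-5/tier2 6 > Gen-24/tier2 5 > Gen-7/tier2 3.
Gen-11 tier1 at 31: fill all 50 ; 170 left.
Gen-24/tier1 (30): +30 ; 140 left.
Fill Gen-11 tier2 block (30 at 27) ; 110 left.
Fill Gen-5 tier1 block (60 at 26) ; 50 left.
Gen-17 tier1 at 24: only 50 left, fill 50.
Total = 31×50 + 30×30 + 27×30 + 26×60 + 24×50 = 6020.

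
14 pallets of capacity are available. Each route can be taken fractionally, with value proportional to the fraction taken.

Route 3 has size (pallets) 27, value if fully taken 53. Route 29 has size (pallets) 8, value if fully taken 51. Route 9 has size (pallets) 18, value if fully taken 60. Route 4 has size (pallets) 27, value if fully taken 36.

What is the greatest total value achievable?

Best value per unit of size first: Route 29 51/8≈6.38, Route 9 60/18≈3.33, Route 3 53/27≈1.96, Route 4 36/27≈1.33.
Route 29: take in full, 8 pallets for value 51 → 6 left.
Fill the last 6 pallets with part of Route 9: 6/18 of it earns 20.
Total value = 71.

71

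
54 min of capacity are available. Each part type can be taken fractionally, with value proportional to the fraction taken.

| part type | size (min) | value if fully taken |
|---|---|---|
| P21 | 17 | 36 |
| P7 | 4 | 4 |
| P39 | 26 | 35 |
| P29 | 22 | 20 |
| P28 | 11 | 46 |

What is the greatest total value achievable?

Best value per unit of size first: P28 46/11≈4.18, P21 36/17≈2.12, P39 35/26≈1.35, P7 4/4≈1, P29 20/22≈0.909.
All 11 min of P28 fit (value 46) ; 43 remain.
All 17 min of P21 fit (value 36) ; 26 remain.
Take all of P39 (26 min, value 35) ; 0 min left.
Total value = 117.

117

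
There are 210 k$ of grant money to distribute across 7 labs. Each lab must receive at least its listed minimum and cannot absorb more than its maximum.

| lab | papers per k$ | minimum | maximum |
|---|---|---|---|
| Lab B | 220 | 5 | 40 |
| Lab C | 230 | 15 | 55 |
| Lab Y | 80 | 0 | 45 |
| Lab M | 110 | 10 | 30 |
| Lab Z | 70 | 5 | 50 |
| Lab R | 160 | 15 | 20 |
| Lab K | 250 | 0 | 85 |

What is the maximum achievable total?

Meeting every minimum uses 5+15+0+10+5+15+0 = 50 k$, leaving 160.
Rank by papers per k$: Lab K 250 > Lab C 230 > Lab B 220 > Lab R 160 > Lab M 110 > Lab Y 80 > Lab Z 70.
Give Lab K 85 more to hit its cap of 85 — 75 left.
Lab C: +40 to 55 (cap) — 35 left.
Lab B takes 35 more to reach its cap of 40 — 0 left.
Total = 220×40 + 230×55 + 110×10 + 70×5 + 160×15 + 250×85 = 46550.

46550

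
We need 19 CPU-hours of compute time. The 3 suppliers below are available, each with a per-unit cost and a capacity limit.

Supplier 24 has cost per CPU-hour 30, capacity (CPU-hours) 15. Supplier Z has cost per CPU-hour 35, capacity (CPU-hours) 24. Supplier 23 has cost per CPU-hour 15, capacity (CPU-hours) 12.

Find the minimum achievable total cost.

Fill from the cheapest supplier first.
Take 12 from Supplier 23 at 15 ; need 7 more.
Supplier 24 at 30: take 7 of its 15 ; requirement met.
Supplier Z: unused.
Cost = 12×15 + 7×30 = 390.

390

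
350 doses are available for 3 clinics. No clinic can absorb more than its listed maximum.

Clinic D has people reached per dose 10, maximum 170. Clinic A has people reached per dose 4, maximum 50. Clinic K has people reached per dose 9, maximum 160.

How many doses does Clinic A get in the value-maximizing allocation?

20

Highest people reached per dose first: Clinic D 10 > Clinic K 9 > Clinic A 4.
Give Clinic D 170 to hit its cap of 170 ; 180 left.
Clinic K takes 160 to reach its cap of 160 ; 20 left.
Only 20 left; Clinic A takes them to reach 20.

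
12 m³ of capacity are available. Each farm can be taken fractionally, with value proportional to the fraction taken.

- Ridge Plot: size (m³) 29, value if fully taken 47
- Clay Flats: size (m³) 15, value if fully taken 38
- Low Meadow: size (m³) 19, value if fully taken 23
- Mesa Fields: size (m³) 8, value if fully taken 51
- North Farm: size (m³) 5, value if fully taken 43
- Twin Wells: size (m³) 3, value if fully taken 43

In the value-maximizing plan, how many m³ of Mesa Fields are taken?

4

Best value per unit of size first: Twin Wells 43/3≈14.3, North Farm 43/5≈8.6, Mesa Fields 51/8≈6.38, Clay Flats 38/15≈2.53, Ridge Plot 47/29≈1.62, Low Meadow 23/19≈1.21.
Twin Wells: take in full, 3 m³ for value 43 ; 9 left.
North Farm: take in full, 5 m³ for value 43 ; 4 left.
Only 4 m³ remain; take 4/8 of Mesa Fields for value 51×4/8 = 25.5.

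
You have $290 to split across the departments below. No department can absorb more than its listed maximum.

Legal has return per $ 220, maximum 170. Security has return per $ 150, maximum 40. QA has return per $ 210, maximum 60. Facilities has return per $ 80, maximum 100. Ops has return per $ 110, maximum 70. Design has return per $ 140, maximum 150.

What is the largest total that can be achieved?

58800

Rank by return per $: Legal 220 > QA 210 > Security 150 > Design 140 > Ops 110 > Facilities 80.
Legal takes 170 to reach its cap of 170 ; 120 left.
QA: +60 to 60 (cap) ; 60 left.
Security takes 40 to reach its cap of 40 ; 20 left.
Design has room for 150 but only 20 remain, so it gets 20.
Total = 220×170 + 150×40 + 210×60 + 140×20 = 58800.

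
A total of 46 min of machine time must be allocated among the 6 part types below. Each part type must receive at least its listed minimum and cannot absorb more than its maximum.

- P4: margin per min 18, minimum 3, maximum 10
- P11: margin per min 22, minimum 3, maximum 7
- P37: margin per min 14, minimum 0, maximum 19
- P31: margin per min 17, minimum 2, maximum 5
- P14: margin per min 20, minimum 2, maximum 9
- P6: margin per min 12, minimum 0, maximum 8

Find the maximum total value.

Meeting every minimum uses 3+3+0+2+2+0 = 10 min, leaving 36.
Highest margin per min first: P11 22 > P14 20 > P4 18 > P31 17 > P37 14 > P6 12.
Give P11 4 more to hit its cap of 7 — 32 left.
P14: +7 to 9 (cap) — 25 left.
Give P4 7 more to hit its cap of 10 — 18 left.
Give P31 3 more to hit its cap of 5 — 15 left.
Only 15 left; P37 takes them to reach 15.
Total = 18×10 + 22×7 + 14×15 + 17×5 + 20×9 = 809.

809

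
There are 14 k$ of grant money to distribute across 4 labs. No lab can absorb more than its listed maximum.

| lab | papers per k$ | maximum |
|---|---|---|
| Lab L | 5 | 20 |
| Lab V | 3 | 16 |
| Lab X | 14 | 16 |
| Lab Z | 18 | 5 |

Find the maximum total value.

Highest papers per k$ first: Lab Z 18 > Lab X 14 > Lab L 5 > Lab V 3.
Lab Z takes 5 to reach its cap of 5 ; 9 left.
Only 9 left; Lab X takes them to reach 9.
Total = 14×9 + 18×5 = 216.

216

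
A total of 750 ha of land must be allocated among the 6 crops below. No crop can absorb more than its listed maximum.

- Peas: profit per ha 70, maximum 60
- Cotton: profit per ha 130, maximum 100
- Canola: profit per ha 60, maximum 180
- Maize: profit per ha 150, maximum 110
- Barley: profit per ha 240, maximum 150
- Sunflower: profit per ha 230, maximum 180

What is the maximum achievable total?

Highest profit per ha first: Barley 240 > Sunflower 230 > Maize 150 > Cotton 130 > Peas 70 > Canola 60.
Give Barley 150 to hit its cap of 150 → 600 left.
Sunflower takes 180 to reach its cap of 180 → 420 left.
Maize takes 110 to reach its cap of 110 → 310 left.
Cotton: +100 to 100 (cap) → 210 left.
Peas takes 60 to reach its cap of 60 → 150 left.
Canola: +150 (room for 180) → 150. Pool exhausted.
Total = 70×60 + 130×100 + 60×150 + 150×110 + 240×150 + 230×180 = 120100.

120100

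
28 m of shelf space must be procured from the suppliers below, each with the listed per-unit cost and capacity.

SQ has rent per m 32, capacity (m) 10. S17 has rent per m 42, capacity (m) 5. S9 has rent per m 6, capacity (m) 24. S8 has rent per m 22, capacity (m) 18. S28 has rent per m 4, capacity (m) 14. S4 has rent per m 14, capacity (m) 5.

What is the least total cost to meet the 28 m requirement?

Fill from the cheapest supplier first.
S28 (4): use full 14 ; 14 m to go.
S9 (6): take the remaining 14 ; done.
S4, S8, SQ, S17: unused.
Cost = 14×4 + 14×6 = 140.

140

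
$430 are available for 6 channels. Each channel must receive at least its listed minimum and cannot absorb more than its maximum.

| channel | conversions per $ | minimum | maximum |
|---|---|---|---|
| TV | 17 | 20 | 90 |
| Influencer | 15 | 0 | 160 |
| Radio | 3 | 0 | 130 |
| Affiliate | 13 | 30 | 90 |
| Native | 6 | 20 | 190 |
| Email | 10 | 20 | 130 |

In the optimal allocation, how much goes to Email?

70

Meeting every minimum uses 20+0+0+30+20+20 = 90 $, leaving 340.
Highest conversions per $ first: TV 17 > Influencer 15 > Affiliate 13 > Email 10 > Native 6 > Radio 3.
TV takes 70 more to reach its cap of 90 — 270 left.
Influencer: +160 to 160 (cap) — 110 left.
Affiliate takes 60 more to reach its cap of 90 — 50 left.
Only 50 left; Email takes them to reach 70.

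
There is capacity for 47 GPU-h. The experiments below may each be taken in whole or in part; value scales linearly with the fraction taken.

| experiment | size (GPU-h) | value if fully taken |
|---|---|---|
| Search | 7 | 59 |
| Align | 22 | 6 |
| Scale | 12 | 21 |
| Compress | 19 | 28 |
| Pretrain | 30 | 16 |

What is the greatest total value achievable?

112.8

Sort by value density: Search 59/7≈8.43, Scale 21/12≈1.75, Compress 28/19≈1.47, Pretrain 16/30≈0.533, Align 6/22≈0.273.
All 7 GPU-h of Search fit (value 59) — 40 remain.
All 12 GPU-h of Scale fit (value 21) — 28 remain.
Take all of Compress (19 GPU-h, value 28) — 9 GPU-h left.
9 GPU-h left: a 9/30 share of Pretrain gives 16×9/30 = 4.8.
Total value = 112.8.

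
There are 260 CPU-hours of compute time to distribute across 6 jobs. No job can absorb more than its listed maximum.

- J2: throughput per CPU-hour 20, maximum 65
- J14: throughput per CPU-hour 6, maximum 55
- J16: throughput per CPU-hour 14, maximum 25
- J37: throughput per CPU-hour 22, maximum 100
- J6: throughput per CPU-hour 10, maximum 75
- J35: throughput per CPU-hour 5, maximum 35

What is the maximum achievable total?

4550

Rank by throughput per CPU-hour: J37 22 > J2 20 > J16 14 > J6 10 > J14 6 > J35 5.
J37: +100 to 100 (cap) — 160 left.
J2: +65 to 65 (cap) — 95 left.
J16 takes 25 to reach its cap of 25 — 70 left.
J6 has room for 75 but only 70 remain, so it gets 70.
Total = 20×65 + 14×25 + 22×100 + 10×70 = 4550.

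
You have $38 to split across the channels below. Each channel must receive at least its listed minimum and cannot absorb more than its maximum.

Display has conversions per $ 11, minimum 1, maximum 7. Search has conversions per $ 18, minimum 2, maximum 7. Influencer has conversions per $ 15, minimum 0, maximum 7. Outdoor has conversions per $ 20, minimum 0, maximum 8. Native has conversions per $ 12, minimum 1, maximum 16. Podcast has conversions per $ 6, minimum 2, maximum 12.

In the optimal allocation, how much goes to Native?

Meeting every minimum uses 1+2+0+0+1+2 = 6 $, leaving 32.
Highest conversions per $ first: Outdoor 20 > Search 18 > Influencer 15 > Native 12 > Display 11 > Podcast 6.
Give Outdoor 8 more to hit its cap of 8 — 24 left.
Search: +5 to 7 (cap) — 19 left.
Influencer takes 7 more to reach its cap of 7 — 12 left.
Native has room for 15 more but only 12 remain, so it gets 13.

13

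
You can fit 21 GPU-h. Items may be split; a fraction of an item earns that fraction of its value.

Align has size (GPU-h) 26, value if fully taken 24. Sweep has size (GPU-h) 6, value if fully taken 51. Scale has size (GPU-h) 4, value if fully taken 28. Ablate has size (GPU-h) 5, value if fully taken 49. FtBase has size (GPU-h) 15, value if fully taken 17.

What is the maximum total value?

134.8

Sort by value density: Ablate 49/5≈9.8, Sweep 51/6≈8.5, Scale 28/4≈7, FtBase 17/15≈1.13, Align 24/26≈0.923.
Take all of Ablate (5 GPU-h, value 49) — 16 GPU-h left.
Sweep: take in full, 6 GPU-h for value 51 — 10 left.
Scale: take in full, 4 GPU-h for value 28 — 6 left.
Fill the last 6 GPU-h with part of FtBase: 6/15 of it earns 6.8.
Total value = 134.8.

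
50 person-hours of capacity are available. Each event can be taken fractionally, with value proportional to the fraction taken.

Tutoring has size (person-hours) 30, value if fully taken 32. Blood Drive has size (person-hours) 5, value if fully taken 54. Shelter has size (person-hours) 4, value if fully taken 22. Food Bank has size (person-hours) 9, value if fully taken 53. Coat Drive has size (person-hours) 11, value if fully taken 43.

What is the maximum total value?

194.4

Rank by value-to-size ratio: Blood Drive 54/5≈10.8, Food Bank 53/9≈5.89, Shelter 22/4≈5.5, Coat Drive 43/11≈3.91, Tutoring 32/30≈1.07.
All 5 person-hours of Blood Drive fit (value 54) → 45 remain.
All 9 person-hours of Food Bank fit (value 53) → 36 remain.
All 4 person-hours of Shelter fit (value 22) → 32 remain.
All 11 person-hours of Coat Drive fit (value 43) → 21 remain.
Fill the last 21 person-hours with part of Tutoring: 21/30 of it earns 22.4.
Total value = 194.4.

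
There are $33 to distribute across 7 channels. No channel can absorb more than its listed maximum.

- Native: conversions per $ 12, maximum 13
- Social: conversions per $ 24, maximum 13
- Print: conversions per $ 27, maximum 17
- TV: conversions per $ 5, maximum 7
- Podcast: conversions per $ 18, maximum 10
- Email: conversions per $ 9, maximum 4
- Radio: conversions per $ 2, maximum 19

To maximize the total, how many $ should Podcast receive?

Rank by conversions per $: Print 27 > Social 24 > Podcast 18 > Native 12 > Email 9 > TV 5 > Radio 2.
Print: +17 to 17 (cap) → 16 left.
Social: +13 to 13 (cap) → 3 left.
Only 3 left; Podcast takes them to reach 3.

3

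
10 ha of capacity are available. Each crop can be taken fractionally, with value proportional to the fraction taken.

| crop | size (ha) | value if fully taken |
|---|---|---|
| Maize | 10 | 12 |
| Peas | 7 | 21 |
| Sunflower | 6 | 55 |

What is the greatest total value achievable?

67

Rank by value-to-size ratio: Sunflower 55/6≈9.17, Peas 21/7≈3, Maize 12/10≈1.2.
Take all of Sunflower (6 ha, value 55) ; 4 ha left.
4 ha left: a 4/7 share of Peas gives 21×4/7 = 12.
Total value = 67.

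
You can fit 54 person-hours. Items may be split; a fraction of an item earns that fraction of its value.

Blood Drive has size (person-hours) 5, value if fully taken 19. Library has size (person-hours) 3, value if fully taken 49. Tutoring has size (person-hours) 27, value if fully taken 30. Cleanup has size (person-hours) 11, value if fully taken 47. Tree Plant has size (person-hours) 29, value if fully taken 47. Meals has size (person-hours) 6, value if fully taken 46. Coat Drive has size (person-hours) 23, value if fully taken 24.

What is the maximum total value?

Best value per unit of size first: Library 49/3≈16.3, Meals 46/6≈7.67, Cleanup 47/11≈4.27, Blood Drive 19/5≈3.8, Tree Plant 47/29≈1.62, Tutoring 30/27≈1.11, Coat Drive 24/23≈1.04.
All 3 person-hours of Library fit (value 49) ; 51 remain.
All 6 person-hours of Meals fit (value 46) ; 45 remain.
Take all of Cleanup (11 person-hours, value 47) ; 34 person-hours left.
Blood Drive: take in full, 5 person-hours for value 19 ; 29 left.
Tree Plant: take in full, 29 person-hours for value 47 ; 0 left.
Total value = 208.

208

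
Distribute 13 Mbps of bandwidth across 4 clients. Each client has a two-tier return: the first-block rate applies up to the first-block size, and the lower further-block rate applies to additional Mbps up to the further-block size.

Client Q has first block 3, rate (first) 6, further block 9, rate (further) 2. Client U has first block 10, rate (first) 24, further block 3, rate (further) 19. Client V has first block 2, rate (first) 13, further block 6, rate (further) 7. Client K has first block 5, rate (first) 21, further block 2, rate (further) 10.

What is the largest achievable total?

303

Order all 8 blocks by rate: Client U/T1 24 > Client K/T1 21 > Client U/T2 19 > Client V/T1 13 > Client K/T2 10 > Client V/T2 7 > Client Q/T1 6 > Client Q/T2 2.
Client U T1 at 24: fill all 10 → 3 left.
Client K T1 at 21: only 3 left, fill 3.
Total = 24×10 + 21×3 = 303.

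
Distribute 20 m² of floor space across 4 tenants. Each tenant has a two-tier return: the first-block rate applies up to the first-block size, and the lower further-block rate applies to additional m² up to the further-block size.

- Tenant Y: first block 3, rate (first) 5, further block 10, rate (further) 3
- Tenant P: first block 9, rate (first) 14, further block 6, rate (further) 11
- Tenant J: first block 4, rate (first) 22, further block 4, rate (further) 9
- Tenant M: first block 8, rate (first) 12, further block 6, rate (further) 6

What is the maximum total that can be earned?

Rank every tier by rate: Tenant J/first 22 > Tenant P/first 14 > Tenant M/first 12 > Tenant P/second 11 > Tenant J/second 9 > Tenant M/second 6 > Tenant Y/first 5 > Tenant Y/second 3.
Fill Tenant J first block (4 at 22) ; 16 left.
Tenant P/first (14): +9 ; 7 left.
Tenant M first at 12: only 7 left, fill 7.
Total = 22×4 + 14×9 + 12×7 = 298.

298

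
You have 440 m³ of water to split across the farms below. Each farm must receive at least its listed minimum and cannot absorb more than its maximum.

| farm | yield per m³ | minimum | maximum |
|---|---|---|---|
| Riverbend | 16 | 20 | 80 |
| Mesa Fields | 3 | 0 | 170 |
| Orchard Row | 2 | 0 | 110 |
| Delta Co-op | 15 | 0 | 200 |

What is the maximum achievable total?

Meeting every minimum uses 20+0+0+0 = 20 m³, leaving 420.
Order the farms by yield per m³: Riverbend 16 > Delta Co-op 15 > Mesa Fields 3 > Orchard Row 2.
Riverbend takes 60 more to reach its cap of 80 ; 360 left.
Delta Co-op: +200 to 200 (cap) ; 160 left.
Only 160 left; Mesa Fields takes them to reach 160.
Total = 16×80 + 3×160 + 15×200 = 4760.

4760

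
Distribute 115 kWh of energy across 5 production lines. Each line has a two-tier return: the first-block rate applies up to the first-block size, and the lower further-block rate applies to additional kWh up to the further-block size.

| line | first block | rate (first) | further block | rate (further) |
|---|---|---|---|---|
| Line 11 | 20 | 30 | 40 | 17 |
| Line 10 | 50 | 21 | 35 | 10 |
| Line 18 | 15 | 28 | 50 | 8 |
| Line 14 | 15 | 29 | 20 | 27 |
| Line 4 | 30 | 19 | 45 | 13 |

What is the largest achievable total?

Treat each block as its own option and order by rate: Line 11/tier1 30 > Line 14/tier1 29 > Line 18/tier1 28 > Line 14/tier2 27 > Line 10/tier1 21 > Line 4/tier1 19 > Line 11/tier2 17 > Line 4/tier2 13 > Line 10/tier2 10 > Line 18/tier2 8.
Fill Line 11 tier1 block (20 at 30) — 95 left.
Line 14/tier1 (29): +15 — 80 left.
Line 18 tier1 at 28: fill all 15 — 65 left.
Line 14/tier2 (27): +20 — 45 left.
Line 10/tier1: +45 of 50 at 21; pool empty.
Total = 30×20 + 29×15 + 28×15 + 27×20 + 21×45 = 2940.

2940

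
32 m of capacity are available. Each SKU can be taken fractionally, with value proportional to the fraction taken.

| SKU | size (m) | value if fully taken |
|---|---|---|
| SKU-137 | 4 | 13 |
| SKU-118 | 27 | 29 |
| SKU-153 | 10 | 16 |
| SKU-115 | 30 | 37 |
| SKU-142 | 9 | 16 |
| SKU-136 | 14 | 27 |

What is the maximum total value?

64

Sort by value density: SKU-137 13/4≈3.25, SKU-136 27/14≈1.93, SKU-142 16/9≈1.78, SKU-153 16/10≈1.6, SKU-115 37/30≈1.23, SKU-118 29/27≈1.07.
SKU-137: take in full, 4 m for value 13 ; 28 left.
SKU-136: take in full, 14 m for value 27 ; 14 left.
Take all of SKU-142 (9 m, value 16) ; 5 m left.
Fill the last 5 m with part of SKU-153: 5/10 of it earns 8.
Total value = 64.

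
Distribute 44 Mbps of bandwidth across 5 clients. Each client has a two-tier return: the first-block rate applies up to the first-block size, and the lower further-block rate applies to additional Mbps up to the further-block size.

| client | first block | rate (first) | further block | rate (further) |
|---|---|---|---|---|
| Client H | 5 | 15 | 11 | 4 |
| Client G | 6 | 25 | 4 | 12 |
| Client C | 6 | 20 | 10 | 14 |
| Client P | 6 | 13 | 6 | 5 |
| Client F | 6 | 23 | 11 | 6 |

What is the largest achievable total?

755

Order all 10 blocks by rate: Client G/first 25 > Client F/first 23 > Client C/first 20 > Client H/first 15 > Client C/second 14 > Client P/first 13 > Client G/second 12 > Client F/second 6 > Client P/second 5 > Client H/second 4.
Fill Client G first block (6 at 25) — 38 left.
Client F/first (23): +6 — 32 left.
Client C/first (20): +6 — 26 left.
Client H first at 15: fill all 5 — 21 left.
Client C second at 14: fill all 10 — 11 left.
Fill Client P first block (6 at 13) — 5 left.
Fill Client G second block (4 at 12) — 1 left.
Client F/second: +1 of 11 at 6; pool empty.
Total = 25×6 + 23×6 + 20×6 + 15×5 + 14×10 + 13×6 + 12×4 + 6×1 = 755.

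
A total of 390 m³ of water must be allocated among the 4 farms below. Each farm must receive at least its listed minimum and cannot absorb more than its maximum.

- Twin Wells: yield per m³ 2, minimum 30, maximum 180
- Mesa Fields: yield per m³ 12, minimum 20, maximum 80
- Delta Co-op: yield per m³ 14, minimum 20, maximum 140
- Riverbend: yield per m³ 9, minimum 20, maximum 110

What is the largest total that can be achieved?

Meeting every minimum uses 30+20+20+20 = 90 m³, leaving 300.
Rank by yield per m³: Delta Co-op 14 > Mesa Fields 12 > Riverbend 9 > Twin Wells 2.
Delta Co-op: +120 to 140 (cap) ; 180 left.
Mesa Fields takes 60 more to reach its cap of 80 ; 120 left.
Riverbend: +90 to 110 (cap) ; 30 left.
Twin Wells has room for 150 more but only 30 remain, so it gets 60.
Total = 2×60 + 12×80 + 14×140 + 9×110 = 4030.

4030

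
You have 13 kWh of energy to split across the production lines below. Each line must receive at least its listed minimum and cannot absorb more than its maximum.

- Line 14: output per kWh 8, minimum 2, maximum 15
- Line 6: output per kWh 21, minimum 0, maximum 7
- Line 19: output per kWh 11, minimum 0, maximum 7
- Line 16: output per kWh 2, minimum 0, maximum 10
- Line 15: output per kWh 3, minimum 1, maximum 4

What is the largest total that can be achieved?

199

Meeting every minimum uses 2+0+0+0+1 = 3 kWh, leaving 10.
Order the production lines by output per kWh: Line 6 21 > Line 19 11 > Line 14 8 > Line 15 3 > Line 16 2.
Line 6 takes 7 more to reach its cap of 7 — 3 left.
Only 3 left; Line 19 takes them to reach 3.
Total = 8×2 + 21×7 + 11×3 + 3×1 = 199.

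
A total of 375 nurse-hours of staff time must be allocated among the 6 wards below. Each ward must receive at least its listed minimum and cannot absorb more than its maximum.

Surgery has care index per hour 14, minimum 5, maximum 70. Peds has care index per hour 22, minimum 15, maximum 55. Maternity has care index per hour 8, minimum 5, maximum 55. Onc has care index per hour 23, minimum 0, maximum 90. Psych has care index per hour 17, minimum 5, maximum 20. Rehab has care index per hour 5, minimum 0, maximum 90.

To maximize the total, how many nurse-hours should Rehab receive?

Meeting every minimum uses 5+15+5+0+5+0 = 30 nurse-hours, leaving 345.
Highest care index per hour first: Onc 23 > Peds 22 > Psych 17 > Surgery 14 > Maternity 8 > Rehab 5.
Onc takes 90 more to reach its cap of 90 — 255 left.
Give Peds 40 more to hit its cap of 55 — 215 left.
Psych takes 15 more to reach its cap of 20 — 200 left.
Surgery: +65 to 70 (cap) — 135 left.
Maternity takes 50 more to reach its cap of 55 — 85 left.
Only 85 left; Rehab takes them to reach 85.

85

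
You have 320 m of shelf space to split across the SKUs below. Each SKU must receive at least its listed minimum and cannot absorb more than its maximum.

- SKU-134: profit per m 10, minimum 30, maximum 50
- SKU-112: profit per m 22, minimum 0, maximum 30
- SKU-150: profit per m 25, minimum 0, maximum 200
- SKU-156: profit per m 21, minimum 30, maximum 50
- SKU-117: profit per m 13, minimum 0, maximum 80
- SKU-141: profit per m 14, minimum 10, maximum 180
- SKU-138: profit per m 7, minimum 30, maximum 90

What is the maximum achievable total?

6720

Meeting every minimum uses 30+0+0+30+0+10+30 = 100 m, leaving 220.
Rank by profit per m: SKU-150 25 > SKU-112 22 > SKU-156 21 > SKU-141 14 > SKU-117 13 > SKU-134 10 > SKU-138 7.
Give SKU-150 200 more to hit its cap of 200 — 20 left.
SKU-112 has room for 30 more but only 20 remain, so it gets 20.
Total = 10×30 + 22×20 + 25×200 + 21×30 + 14×10 + 7×30 = 6720.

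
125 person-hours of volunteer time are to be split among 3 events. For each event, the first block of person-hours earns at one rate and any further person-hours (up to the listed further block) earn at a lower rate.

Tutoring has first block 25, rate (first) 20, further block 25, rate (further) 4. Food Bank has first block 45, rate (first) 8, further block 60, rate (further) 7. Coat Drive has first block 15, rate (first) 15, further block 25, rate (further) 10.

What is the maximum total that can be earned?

Order all 6 blocks by rate: Tutoring/tier1 20 > Coat Drive/tier1 15 > Coat Drive/tier2 10 > Food Bank/tier1 8 > Food Bank/tier2 7 > Tutoring/tier2 4.
Tutoring tier1 at 20: fill all 25 → 100 left.
Fill Coat Drive tier1 block (15 at 15) → 85 left.
Coat Drive/tier2 (10): +25 → 60 left.
Food Bank tier1 at 8: fill all 45 → 15 left.
Food Bank tier2 at 7: only 15 left, fill 15.
Total = 20×25 + 15×15 + 10×25 + 8×45 + 7×15 = 1440.

1440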